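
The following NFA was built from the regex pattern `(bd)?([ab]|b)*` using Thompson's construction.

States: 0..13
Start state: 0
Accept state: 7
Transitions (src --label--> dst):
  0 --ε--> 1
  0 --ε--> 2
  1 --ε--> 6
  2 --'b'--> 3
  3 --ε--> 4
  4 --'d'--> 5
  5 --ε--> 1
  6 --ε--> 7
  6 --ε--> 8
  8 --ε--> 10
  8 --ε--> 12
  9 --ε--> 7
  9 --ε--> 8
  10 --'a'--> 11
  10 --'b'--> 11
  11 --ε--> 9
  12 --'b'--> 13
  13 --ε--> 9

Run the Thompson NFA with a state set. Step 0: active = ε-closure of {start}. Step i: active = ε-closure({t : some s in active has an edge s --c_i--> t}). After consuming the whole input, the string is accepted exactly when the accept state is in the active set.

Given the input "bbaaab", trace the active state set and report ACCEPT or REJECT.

start: ε-closure({0}) = {0,1,2,6,7,8,10,12}
'b' @ 1: {3,4,7,8,9,10,11,12,13}  ✓accept
'b' @ 2: {7,8,9,10,11,12,13}  ✓accept
'a' @ 3: {7,8,9,10,11,12}  ✓accept
'a' @ 4: {7,8,9,10,11,12}  ✓accept
'a' @ 5: {7,8,9,10,11,12}  ✓accept
'b' @ 6: {7,8,9,10,11,12,13}  ✓accept
end set {7,8,9,10,11,12,13} — state 7 in

Answer: ACCEPT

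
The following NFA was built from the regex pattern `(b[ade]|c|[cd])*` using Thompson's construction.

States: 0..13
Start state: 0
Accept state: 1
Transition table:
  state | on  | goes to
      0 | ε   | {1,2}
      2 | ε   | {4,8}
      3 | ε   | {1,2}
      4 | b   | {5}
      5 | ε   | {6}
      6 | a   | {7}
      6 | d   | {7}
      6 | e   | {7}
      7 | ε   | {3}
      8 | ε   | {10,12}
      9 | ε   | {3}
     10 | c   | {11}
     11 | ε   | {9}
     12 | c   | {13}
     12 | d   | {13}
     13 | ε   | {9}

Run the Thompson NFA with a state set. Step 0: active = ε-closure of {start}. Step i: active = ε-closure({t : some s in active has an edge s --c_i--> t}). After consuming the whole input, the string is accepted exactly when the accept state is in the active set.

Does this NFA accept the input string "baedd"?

Answer: REJECT

Derivation:
S₀ = ε-closure({0}) = {0,1,2,4,8,10,12}
'b' @ 1: {5,6}
'a' @ 2: {1,2,3,4,7,8,10,12}  (accept∈set)
'e' @ 3: {}  — state set empty
rest 'dd' ignored (set empty)
final: {}; accept 1 not in set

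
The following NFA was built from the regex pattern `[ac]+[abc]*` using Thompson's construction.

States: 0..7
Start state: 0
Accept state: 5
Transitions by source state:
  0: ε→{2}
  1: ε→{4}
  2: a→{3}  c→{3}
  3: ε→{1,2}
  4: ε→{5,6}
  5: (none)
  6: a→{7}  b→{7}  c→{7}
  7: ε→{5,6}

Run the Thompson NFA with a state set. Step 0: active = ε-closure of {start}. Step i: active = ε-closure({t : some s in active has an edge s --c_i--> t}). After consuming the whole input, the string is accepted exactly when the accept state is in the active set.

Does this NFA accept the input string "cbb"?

Answer: ACCEPT

Derivation:
initial (ε-close {0}): {0,2}
'c' @ 1: {1,2,3,4,5,6}  [accepting]
'b' @ 2: {5,6,7}  [accepting]
'b' @ 3: {5,6,7}  [accepting]
after full input: {5,6,7}  (accept=5 in)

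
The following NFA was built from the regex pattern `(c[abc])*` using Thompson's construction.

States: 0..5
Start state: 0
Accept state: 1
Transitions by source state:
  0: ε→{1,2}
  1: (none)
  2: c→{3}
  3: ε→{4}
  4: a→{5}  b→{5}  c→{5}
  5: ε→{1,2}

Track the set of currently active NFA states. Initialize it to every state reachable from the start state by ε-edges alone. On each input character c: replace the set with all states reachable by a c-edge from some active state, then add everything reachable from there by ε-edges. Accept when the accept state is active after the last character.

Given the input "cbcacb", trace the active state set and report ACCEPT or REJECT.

Answer: ACCEPT

Derivation:
S₀ = ε-closure({0}) = {0,1,2}
'c' @ 1: {3,4}
'b' @ 2: {1,2,5}  [accepting]
'c' @ 3: {3,4}
'a' @ 4: {1,2,5}  [accepting]
'c' @ 5: {3,4}
'b' @ 6: {1,2,5}  [accepting]
after full input: {1,2,5}  (accept=1 in)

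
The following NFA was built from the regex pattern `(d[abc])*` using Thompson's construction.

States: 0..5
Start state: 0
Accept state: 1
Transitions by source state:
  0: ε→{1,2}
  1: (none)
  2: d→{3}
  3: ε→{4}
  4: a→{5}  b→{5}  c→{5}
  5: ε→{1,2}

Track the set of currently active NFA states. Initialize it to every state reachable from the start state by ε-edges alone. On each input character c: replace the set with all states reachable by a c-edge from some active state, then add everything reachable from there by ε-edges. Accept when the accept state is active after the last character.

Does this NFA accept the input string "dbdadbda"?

Answer: ACCEPT

Steps:
start: ε-closure({0}) = {0,1,2}
'd' @ 1: {3,4}
'b' @ 2: {1,2,5}  [accepting]
'd' @ 3: {3,4}
'a' @ 4: {1,2,5}  [accepting]
'd' @ 5: {3,4}
'b' @ 6: {1,2,5}  [accepting]
'd' @ 7: {3,4}
'a' @ 8: {1,2,5}  [accepting]
after full input: {1,2,5}  (accept=1 in)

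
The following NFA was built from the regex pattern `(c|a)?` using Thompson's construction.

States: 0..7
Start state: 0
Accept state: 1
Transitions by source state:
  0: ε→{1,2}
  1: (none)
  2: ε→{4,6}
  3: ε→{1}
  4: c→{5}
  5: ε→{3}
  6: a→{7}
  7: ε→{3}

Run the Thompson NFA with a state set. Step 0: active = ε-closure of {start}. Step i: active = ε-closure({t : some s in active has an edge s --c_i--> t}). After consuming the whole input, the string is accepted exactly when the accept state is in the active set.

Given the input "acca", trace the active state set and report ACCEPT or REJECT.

start: ε-closure({0}) = {0,1,2,4,6}
'a' @ 1: {1,3,7}  ✓accept
'c' @ 2: {}  — dead — no transitions
rest 'ca' ignored (set empty)
after full input: {}  (accept=1 not in)

Answer: REJECT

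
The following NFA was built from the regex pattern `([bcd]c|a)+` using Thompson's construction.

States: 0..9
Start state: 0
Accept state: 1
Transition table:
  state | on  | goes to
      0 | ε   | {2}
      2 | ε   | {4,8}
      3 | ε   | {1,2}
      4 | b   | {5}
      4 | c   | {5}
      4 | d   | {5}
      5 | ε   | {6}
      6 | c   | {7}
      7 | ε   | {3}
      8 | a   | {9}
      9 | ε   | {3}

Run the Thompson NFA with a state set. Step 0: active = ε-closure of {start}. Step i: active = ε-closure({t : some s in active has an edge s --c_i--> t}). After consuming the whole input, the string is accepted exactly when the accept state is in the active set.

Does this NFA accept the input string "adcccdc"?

start: ε-closure({0}) = {0,2,4,8}
'a' @ 1: {1,2,3,4,8,9}  [accepting]
'd' @ 2: {5,6}
'c' @ 3: {1,2,3,4,7,8}  [accepting]
'c' @ 4: {5,6}
'c' @ 5: {1,2,3,4,7,8}  [accepting]
'd' @ 6: {5,6}
'c' @ 7: {1,2,3,4,7,8}  [accepting]
end set {1,2,3,4,7,8} — state 1 in

Answer: ACCEPT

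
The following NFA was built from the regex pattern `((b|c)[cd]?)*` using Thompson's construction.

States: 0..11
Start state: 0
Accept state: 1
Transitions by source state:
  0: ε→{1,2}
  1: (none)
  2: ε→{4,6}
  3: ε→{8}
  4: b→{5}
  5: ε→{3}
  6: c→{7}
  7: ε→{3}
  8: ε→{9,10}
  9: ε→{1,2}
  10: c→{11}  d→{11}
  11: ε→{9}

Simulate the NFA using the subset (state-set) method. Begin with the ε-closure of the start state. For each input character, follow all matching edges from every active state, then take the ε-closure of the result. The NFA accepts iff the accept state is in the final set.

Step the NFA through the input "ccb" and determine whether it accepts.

initial (ε-close {0}): {0,1,2,4,6}
'c' @ 1: {1,2,3,4,6,7,8,9,10}  (accept∈set)
'c' @ 2: {1,2,3,4,6,7,8,9,10,11}  (accept∈set)
'b' @ 3: {1,2,3,4,5,6,8,9,10}  (accept∈set)
end set {1,2,3,4,5,6,8,9,10} — state 1 in

Answer: ACCEPT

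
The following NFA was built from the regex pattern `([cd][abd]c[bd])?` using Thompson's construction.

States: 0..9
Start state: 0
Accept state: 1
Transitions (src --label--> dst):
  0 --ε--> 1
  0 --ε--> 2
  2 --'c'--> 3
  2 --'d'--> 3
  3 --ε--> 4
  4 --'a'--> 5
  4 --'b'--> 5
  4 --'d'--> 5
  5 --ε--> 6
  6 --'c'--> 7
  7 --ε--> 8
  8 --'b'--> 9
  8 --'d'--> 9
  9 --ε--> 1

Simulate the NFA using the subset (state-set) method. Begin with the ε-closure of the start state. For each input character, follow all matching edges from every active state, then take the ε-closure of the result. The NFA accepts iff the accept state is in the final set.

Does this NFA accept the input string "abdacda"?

Answer: REJECT

Steps:
start: ε-closure({0}) = {0,1,2}
'a' @ 1: {}  — no active states
rest 'bdacda' ignored (set empty)
after full input: {}  (accept=1 not in)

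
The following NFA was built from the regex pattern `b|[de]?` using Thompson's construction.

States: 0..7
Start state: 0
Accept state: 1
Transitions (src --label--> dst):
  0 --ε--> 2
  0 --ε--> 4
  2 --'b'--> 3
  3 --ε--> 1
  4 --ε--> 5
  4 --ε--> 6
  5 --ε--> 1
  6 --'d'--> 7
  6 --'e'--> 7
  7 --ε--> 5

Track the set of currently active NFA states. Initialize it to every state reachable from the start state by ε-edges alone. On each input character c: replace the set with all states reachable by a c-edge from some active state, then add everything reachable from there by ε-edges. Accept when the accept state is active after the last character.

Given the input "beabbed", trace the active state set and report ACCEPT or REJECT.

Answer: REJECT

Derivation:
S₀ = ε-closure({0}) = {0,1,2,4,5,6}
'b' @ 1: {1,3}  (accept∈set)
'e' @ 2: {}  — no active states
rest 'abbed' ignored (set empty)
after full input: {}  (accept=1 not in)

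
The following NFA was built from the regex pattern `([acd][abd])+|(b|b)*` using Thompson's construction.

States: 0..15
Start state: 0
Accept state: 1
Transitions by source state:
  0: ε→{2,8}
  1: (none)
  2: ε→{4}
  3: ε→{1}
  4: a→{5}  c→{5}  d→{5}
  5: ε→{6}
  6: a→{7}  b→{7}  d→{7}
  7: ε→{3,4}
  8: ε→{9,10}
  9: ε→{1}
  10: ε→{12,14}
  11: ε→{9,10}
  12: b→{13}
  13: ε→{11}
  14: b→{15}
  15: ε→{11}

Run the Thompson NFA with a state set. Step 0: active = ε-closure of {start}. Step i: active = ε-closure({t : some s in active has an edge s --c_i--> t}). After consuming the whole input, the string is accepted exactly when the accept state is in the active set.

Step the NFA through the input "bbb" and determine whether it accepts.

S₀ = ε-closure({0}) = {0,1,2,4,8,9,10,12,14}
'b' @ 1: {1,9,10,11,12,13,14,15}  [accepting]
'b' @ 2: {1,9,10,11,12,13,14,15}  [accepting]
'b' @ 3: {1,9,10,11,12,13,14,15}  [accepting]
after full input: {1,9,10,11,12,13,14,15}  (accept=1 in)

Answer: ACCEPT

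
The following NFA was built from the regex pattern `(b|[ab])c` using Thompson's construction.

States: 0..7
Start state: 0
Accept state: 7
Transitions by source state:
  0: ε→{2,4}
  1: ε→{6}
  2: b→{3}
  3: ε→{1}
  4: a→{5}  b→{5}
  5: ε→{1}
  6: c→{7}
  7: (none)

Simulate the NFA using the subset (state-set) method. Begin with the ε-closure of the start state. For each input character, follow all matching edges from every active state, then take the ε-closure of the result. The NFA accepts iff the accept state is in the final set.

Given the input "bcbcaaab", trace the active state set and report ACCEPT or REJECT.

initial (ε-close {0}): {0,2,4}
'b' @ 1: {1,3,5,6}
'c' @ 2: {7}  ✓accept
'b' @ 3: {}  — dead — no transitions
rest 'caaab' ignored (set empty)
final: {}; accept 7 not in set

Answer: REJECT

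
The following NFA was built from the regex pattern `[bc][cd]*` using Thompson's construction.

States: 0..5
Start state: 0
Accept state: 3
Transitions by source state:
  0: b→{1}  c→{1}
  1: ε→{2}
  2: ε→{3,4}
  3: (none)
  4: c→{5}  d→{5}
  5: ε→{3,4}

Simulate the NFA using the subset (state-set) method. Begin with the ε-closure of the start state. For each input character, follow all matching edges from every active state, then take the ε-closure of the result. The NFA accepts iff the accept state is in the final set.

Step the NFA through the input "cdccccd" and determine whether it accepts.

Answer: ACCEPT

Steps:
initial (ε-close {0}): {0}
'c' @ 1: {1,2,3,4}  ✓accept
'd' @ 2: {3,4,5}  ✓accept
'c' @ 3: {3,4,5}  ✓accept
'c' @ 4: {3,4,5}  ✓accept
'c' @ 5: {3,4,5}  ✓accept
'c' @ 6: {3,4,5}  ✓accept
'd' @ 7: {3,4,5}  ✓accept
end set {3,4,5} — state 3 in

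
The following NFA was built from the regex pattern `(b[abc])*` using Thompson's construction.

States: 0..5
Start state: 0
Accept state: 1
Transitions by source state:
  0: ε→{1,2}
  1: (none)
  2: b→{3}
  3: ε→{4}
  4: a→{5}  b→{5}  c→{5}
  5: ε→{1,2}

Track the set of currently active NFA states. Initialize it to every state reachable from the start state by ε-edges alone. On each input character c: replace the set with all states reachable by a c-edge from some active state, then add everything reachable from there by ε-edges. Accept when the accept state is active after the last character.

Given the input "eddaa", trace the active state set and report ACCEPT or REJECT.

S₀ = ε-closure({0}) = {0,1,2}
'e' @ 1: {}  — state set empty
rest 'ddaa' ignored (set empty)
after full input: {}  (accept=1 not in)

Answer: REJECT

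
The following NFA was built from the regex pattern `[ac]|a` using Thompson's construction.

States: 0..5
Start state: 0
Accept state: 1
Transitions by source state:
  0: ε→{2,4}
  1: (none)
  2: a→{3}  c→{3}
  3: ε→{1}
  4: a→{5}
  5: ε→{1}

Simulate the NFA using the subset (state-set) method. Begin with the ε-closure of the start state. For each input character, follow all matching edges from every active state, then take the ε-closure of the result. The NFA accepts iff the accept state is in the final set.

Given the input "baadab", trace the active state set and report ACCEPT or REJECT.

start: ε-closure({0}) = {0,2,4}
'b' @ 1: {}  — no active states
rest 'aadab' ignored (set empty)
after full input: {}  (accept=1 not in)

Answer: REJECT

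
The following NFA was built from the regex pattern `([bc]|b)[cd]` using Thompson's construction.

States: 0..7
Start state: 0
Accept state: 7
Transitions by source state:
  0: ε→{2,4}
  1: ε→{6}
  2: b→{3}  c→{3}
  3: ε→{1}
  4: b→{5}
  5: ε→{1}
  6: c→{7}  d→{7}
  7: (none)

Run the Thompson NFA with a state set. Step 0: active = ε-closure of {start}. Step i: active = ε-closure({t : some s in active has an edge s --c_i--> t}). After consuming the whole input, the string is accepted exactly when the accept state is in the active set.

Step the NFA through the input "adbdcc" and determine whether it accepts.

S₀ = ε-closure({0}) = {0,2,4}
'a' @ 1: {}  — dead — no transitions
rest 'dbdcc' ignored (set empty)
after full input: {}  (accept=7 not in)

Answer: REJECT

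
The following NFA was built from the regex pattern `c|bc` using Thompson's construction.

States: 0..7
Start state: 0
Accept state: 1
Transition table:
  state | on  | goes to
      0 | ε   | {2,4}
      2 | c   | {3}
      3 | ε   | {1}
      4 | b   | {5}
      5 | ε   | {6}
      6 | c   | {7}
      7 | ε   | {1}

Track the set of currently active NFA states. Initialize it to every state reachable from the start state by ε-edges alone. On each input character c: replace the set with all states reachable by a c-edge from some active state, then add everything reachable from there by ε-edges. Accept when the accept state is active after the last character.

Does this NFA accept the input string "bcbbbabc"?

Answer: REJECT

Steps:
start: ε-closure({0}) = {0,2,4}
'b' @ 1: {5,6}
'c' @ 2: {1,7}  (accept∈set)
'b' @ 3: {}  — state set empty
rest 'bbabc' ignored (set empty)
end set {} — state 1 not in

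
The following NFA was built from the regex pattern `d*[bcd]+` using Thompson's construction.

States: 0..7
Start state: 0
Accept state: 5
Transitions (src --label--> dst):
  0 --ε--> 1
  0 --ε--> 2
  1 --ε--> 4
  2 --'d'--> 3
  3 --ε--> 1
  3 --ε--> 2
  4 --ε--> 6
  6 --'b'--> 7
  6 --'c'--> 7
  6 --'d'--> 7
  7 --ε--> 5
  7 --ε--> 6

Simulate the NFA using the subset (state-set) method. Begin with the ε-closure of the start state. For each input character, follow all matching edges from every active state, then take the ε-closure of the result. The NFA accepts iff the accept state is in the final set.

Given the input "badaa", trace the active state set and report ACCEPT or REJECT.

start: ε-closure({0}) = {0,1,2,4,6}
'b' @ 1: {5,6,7}  [accepting]
'a' @ 2: {}  — dead — no transitions
rest 'daa' ignored (set empty)
final: {}; accept 5 not in set

Answer: REJECT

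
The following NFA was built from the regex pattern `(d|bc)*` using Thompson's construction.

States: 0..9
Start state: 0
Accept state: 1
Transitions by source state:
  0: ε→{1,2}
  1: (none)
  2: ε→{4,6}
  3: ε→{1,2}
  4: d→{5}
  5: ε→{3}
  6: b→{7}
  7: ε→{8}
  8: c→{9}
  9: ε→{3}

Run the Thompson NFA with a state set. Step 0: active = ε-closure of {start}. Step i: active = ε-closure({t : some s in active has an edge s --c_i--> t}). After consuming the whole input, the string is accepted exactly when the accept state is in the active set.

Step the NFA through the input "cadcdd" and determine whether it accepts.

Answer: REJECT

Derivation:
initial (ε-close {0}): {0,1,2,4,6}
'c' @ 1: {}  — no active states
rest 'adcdd' ignored (set empty)
end set {} — state 1 not in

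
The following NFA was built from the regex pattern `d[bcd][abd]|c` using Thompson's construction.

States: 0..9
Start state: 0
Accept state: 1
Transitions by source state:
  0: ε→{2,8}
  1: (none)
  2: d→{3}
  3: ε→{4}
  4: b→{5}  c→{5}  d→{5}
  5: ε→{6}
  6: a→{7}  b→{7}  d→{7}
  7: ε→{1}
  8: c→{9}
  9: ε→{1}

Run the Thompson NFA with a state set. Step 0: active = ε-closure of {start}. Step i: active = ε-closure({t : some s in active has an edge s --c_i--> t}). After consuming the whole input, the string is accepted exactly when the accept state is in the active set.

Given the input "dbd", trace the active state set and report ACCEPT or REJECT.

start: ε-closure({0}) = {0,2,8}
'd' @ 1: {3,4}
'b' @ 2: {5,6}
'd' @ 3: {1,7}  (accept∈set)
final: {1,7}; accept 1 in set

Answer: ACCEPT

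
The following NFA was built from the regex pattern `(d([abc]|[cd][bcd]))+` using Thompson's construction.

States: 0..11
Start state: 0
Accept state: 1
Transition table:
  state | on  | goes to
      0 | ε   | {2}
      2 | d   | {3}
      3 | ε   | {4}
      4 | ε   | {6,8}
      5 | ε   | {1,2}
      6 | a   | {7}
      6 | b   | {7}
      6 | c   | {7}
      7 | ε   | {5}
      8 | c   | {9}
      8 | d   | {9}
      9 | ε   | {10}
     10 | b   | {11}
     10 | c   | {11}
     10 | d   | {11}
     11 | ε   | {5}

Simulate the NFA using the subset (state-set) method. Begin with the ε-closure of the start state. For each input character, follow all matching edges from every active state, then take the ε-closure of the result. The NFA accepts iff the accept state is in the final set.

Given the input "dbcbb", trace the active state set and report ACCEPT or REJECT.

initial (ε-close {0}): {0,2}
'd' @ 1: {3,4,6,8}
'b' @ 2: {1,2,5,7}  (accept∈set)
'c' @ 3: {}  — dead — no transitions
rest 'bb' ignored (set empty)
end set {} — state 1 not in

Answer: REJECT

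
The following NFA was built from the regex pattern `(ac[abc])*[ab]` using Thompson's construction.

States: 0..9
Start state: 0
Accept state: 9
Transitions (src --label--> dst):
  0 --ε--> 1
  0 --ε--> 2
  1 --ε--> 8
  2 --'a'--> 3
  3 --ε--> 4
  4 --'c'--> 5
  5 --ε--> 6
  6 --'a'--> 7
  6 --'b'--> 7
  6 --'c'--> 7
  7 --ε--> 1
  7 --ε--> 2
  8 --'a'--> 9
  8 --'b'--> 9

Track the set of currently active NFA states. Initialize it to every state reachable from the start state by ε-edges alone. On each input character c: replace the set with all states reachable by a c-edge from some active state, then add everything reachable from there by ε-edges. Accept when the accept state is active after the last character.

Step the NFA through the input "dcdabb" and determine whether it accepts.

initial (ε-close {0}): {0,1,2,8}
'd' @ 1: {}  — state set empty
rest 'cdabb' ignored (set empty)
end set {} — state 9 not in

Answer: REJECT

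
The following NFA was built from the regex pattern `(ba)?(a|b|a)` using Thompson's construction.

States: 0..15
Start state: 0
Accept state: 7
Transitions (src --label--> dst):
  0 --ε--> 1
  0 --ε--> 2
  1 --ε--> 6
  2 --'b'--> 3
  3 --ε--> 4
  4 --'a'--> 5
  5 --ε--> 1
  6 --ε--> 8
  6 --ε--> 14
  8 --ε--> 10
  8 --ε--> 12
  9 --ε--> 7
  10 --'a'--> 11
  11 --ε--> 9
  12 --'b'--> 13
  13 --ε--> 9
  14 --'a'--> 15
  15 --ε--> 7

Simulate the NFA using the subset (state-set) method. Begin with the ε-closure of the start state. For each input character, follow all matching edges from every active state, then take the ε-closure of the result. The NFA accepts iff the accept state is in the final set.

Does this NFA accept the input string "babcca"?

start: ε-closure({0}) = {0,1,2,6,8,10,12,14}
'b' @ 1: {3,4,7,9,13}  [accepting]
'a' @ 2: {1,5,6,8,10,12,14}
'b' @ 3: {7,9,13}  [accepting]
'c' @ 4: {}  — no active states
rest 'ca' ignored (set empty)
after full input: {}  (accept=7 not in)

Answer: REJECT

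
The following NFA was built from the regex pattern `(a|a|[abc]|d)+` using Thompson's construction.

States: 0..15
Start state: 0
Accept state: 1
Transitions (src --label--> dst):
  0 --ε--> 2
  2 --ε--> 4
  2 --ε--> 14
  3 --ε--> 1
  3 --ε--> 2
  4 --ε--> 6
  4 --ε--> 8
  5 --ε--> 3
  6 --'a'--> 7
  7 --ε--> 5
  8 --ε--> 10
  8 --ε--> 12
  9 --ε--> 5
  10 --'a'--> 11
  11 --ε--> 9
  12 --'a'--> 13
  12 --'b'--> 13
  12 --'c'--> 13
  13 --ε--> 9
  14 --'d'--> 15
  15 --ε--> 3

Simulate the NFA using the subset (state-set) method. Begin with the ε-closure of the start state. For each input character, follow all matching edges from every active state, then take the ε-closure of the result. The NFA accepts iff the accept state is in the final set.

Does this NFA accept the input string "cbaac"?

Answer: ACCEPT

Derivation:
S₀ = ε-closure({0}) = {0,2,4,6,8,10,12,14}
'c' @ 1: {1,2,3,4,5,6,8,9,10,12,13,14}  [accepting]
'b' @ 2: {1,2,3,4,5,6,8,9,10,12,13,14}  [accepting]
'a' @ 3: {1,2,3,4,5,6,7,8,9,10,11,12,13,14}  [accepting]
'a' @ 4: {1,2,3,4,5,6,7,8,9,10,11,12,13,14}  [accepting]
'c' @ 5: {1,2,3,4,5,6,8,9,10,12,13,14}  [accepting]
after full input: {1,2,3,4,5,6,8,9,10,12,13,14}  (accept=1 in)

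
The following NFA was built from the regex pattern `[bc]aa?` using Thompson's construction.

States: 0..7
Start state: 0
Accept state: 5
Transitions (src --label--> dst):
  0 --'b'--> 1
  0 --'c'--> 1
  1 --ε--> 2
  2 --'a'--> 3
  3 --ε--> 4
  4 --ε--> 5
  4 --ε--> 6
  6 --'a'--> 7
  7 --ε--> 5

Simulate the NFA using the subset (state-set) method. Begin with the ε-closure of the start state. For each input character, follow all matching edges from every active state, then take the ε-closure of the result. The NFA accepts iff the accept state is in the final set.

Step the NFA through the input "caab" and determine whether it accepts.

S₀ = ε-closure({0}) = {0}
'c' @ 1: {1,2}
'a' @ 2: {3,4,5,6}  (accept∈set)
'a' @ 3: {5,7}  (accept∈set)
'b' @ 4: {}  — dead — no transitions
end set {} — state 5 not in

Answer: REJECT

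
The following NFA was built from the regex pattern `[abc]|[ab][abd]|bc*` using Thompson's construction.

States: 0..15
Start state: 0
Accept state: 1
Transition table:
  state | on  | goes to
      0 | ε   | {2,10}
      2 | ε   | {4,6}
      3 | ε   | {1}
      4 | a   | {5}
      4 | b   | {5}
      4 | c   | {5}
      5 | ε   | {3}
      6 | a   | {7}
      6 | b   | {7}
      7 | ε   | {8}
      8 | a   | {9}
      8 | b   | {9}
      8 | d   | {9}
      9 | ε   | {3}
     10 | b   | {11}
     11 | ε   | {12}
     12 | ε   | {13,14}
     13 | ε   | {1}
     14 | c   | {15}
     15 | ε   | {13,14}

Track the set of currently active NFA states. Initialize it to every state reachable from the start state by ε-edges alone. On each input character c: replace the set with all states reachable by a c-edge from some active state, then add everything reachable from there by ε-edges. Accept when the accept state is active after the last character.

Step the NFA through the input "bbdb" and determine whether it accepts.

Answer: REJECT

Trace:
initial (ε-close {0}): {0,2,4,6,10}
'b' @ 1: {1,3,5,7,8,11,12,13,14}  ✓accept
'b' @ 2: {1,3,9}  ✓accept
'd' @ 3: {}  — dead — no transitions
rest 'b' ignored (set empty)
end set {} — state 1 not in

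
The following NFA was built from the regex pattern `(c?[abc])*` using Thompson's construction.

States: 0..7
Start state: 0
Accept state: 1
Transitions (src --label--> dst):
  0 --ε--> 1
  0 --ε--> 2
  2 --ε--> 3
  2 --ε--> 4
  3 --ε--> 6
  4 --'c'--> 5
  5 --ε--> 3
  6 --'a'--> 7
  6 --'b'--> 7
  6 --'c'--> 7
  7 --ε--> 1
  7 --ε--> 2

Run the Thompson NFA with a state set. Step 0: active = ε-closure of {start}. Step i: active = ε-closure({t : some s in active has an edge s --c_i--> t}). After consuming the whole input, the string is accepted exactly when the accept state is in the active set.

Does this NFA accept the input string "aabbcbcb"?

initial (ε-close {0}): {0,1,2,3,4,6}
'a' @ 1: {1,2,3,4,6,7}  (accept∈set)
'a' @ 2: {1,2,3,4,6,7}  (accept∈set)
'b' @ 3: {1,2,3,4,6,7}  (accept∈set)
'b' @ 4: {1,2,3,4,6,7}  (accept∈set)
'c' @ 5: {1,2,3,4,5,6,7}  (accept∈set)
'b' @ 6: {1,2,3,4,6,7}  (accept∈set)
'c' @ 7: {1,2,3,4,5,6,7}  (accept∈set)
'b' @ 8: {1,2,3,4,6,7}  (accept∈set)
final: {1,2,3,4,6,7}; accept 1 in set

Answer: ACCEPT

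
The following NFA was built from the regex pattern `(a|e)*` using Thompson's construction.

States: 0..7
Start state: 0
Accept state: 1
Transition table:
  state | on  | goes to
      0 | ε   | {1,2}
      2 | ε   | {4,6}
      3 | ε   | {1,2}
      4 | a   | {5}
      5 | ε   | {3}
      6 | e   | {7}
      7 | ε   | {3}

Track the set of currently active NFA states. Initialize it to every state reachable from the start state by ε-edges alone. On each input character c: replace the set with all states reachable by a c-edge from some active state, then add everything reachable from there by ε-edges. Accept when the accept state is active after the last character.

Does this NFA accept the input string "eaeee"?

start: ε-closure({0}) = {0,1,2,4,6}
'e' @ 1: {1,2,3,4,6,7}  ✓accept
'a' @ 2: {1,2,3,4,5,6}  ✓accept
'e' @ 3: {1,2,3,4,6,7}  ✓accept
'e' @ 4: {1,2,3,4,6,7}  ✓accept
'e' @ 5: {1,2,3,4,6,7}  ✓accept
after full input: {1,2,3,4,6,7}  (accept=1 in)

Answer: ACCEPT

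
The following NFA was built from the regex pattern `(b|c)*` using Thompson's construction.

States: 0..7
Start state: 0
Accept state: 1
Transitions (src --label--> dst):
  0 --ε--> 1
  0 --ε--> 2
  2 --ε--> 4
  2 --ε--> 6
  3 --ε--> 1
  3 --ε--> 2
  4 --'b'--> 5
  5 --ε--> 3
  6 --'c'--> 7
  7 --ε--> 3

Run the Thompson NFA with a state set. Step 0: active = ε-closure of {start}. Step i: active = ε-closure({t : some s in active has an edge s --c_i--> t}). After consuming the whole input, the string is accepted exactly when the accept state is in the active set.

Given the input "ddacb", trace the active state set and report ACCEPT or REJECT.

Answer: REJECT

Trace:
initial (ε-close {0}): {0,1,2,4,6}
'd' @ 1: {}  — no active states
rest 'dacb' ignored (set empty)
final: {}; accept 1 not in set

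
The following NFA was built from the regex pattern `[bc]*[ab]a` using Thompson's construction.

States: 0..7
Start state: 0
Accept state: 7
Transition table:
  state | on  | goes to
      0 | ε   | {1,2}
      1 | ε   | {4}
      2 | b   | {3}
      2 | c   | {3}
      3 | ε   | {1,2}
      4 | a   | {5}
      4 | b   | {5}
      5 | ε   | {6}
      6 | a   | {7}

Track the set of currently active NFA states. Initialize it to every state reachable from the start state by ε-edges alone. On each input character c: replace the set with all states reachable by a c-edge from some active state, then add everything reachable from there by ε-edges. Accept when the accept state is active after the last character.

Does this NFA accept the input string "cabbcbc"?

start: ε-closure({0}) = {0,1,2,4}
'c' @ 1: {1,2,3,4}
'a' @ 2: {5,6}
'b' @ 3: {}  — state set empty
rest 'bcbc' ignored (set empty)
end set {} — state 7 not in

Answer: REJECT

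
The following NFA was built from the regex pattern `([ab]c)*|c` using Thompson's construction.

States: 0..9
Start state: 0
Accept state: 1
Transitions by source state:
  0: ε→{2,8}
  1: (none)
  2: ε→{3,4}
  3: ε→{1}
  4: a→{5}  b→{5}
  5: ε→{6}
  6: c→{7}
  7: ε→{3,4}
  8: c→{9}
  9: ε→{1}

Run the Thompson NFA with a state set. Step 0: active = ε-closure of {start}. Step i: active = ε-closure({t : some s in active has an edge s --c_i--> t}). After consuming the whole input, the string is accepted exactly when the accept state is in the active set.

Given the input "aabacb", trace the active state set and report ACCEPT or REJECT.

Answer: REJECT

Steps:
S₀ = ε-closure({0}) = {0,1,2,3,4,8}
'a' @ 1: {5,6}
'a' @ 2: {}  — no active states
rest 'bacb' ignored (set empty)
end set {} — state 1 not in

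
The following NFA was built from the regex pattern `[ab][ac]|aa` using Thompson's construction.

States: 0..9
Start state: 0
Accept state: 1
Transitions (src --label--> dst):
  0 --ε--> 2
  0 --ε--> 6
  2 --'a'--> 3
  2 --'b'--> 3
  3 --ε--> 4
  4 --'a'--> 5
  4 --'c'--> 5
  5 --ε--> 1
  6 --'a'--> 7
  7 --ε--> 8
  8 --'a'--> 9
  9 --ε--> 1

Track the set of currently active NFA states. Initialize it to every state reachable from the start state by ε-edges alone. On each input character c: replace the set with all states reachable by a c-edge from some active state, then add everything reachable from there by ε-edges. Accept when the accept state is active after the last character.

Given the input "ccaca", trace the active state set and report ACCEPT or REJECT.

start: ε-closure({0}) = {0,2,6}
'c' @ 1: {}  — dead — no transitions
rest 'caca' ignored (set empty)
final: {}; accept 1 not in set

Answer: REJECT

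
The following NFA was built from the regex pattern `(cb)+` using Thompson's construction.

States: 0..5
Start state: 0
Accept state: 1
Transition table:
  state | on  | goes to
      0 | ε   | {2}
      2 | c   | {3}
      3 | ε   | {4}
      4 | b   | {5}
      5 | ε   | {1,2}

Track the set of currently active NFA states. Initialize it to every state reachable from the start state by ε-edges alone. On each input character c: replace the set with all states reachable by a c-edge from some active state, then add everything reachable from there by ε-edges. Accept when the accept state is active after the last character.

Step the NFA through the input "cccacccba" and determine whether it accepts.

Answer: REJECT

Derivation:
S₀ = ε-closure({0}) = {0,2}
'c' @ 1: {3,4}
'c' @ 2: {}  — state set empty
rest 'cacccba' ignored (set empty)
final: {}; accept 1 not in set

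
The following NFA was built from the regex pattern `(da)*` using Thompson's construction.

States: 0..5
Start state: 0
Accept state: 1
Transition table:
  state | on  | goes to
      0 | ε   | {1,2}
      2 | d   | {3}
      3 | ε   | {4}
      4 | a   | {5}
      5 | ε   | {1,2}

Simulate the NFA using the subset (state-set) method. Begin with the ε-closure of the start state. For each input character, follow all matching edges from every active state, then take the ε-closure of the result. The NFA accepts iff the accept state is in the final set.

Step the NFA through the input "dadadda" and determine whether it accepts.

start: ε-closure({0}) = {0,1,2}
'd' @ 1: {3,4}
'a' @ 2: {1,2,5}  ✓accept
'd' @ 3: {3,4}
'a' @ 4: {1,2,5}  ✓accept
'd' @ 5: {3,4}
'd' @ 6: {}  — no active states
rest 'a' ignored (set empty)
final: {}; accept 1 not in set

Answer: REJECT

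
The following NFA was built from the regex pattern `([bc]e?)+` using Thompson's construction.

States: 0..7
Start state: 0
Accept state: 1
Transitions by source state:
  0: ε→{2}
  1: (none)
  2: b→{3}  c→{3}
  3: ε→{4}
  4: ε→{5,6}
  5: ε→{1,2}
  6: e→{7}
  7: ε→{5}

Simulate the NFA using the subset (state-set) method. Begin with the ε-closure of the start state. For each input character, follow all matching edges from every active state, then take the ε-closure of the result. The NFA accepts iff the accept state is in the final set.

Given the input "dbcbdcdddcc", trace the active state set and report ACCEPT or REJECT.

start: ε-closure({0}) = {0,2}
'd' @ 1: {}  — state set empty
rest 'bcbdcdddcc' ignored (set empty)
after full input: {}  (accept=1 not in)

Answer: REJECT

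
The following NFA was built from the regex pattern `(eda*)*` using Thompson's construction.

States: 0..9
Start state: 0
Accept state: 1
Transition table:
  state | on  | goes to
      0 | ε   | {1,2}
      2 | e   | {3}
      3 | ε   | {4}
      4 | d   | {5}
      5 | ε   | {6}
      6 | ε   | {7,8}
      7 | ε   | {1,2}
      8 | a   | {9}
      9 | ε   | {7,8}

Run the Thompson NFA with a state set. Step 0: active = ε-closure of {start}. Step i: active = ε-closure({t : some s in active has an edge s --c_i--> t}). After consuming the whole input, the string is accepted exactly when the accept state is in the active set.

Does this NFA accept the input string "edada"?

Answer: REJECT

Derivation:
initial (ε-close {0}): {0,1,2}
'e' @ 1: {3,4}
'd' @ 2: {1,2,5,6,7,8}  (accept∈set)
'a' @ 3: {1,2,7,8,9}  (accept∈set)
'd' @ 4: {}  — no active states
rest 'a' ignored (set empty)
final: {}; accept 1 not in set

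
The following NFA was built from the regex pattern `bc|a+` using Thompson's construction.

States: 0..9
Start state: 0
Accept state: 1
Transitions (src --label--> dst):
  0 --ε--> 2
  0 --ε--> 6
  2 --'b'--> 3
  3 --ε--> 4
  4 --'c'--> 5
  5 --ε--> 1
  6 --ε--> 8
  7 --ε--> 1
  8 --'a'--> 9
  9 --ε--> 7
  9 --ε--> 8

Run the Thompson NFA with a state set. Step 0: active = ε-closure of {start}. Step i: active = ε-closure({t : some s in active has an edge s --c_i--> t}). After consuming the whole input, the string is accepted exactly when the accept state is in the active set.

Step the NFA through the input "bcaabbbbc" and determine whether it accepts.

initial (ε-close {0}): {0,2,6,8}
'b' @ 1: {3,4}
'c' @ 2: {1,5}  ✓accept
'a' @ 3: {}  — state set empty
rest 'abbbbc' ignored (set empty)
final: {}; accept 1 not in set

Answer: REJECT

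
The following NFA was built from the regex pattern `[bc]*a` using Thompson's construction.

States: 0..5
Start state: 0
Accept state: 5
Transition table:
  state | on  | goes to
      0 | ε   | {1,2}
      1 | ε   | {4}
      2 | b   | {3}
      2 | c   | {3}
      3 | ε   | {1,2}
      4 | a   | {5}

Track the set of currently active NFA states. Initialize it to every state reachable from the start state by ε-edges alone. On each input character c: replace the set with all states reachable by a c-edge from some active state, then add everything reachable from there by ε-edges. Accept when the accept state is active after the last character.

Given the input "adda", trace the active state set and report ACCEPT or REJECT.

S₀ = ε-closure({0}) = {0,1,2,4}
'a' @ 1: {5}  ✓accept
'd' @ 2: {}  — dead — no transitions
rest 'da' ignored (set empty)
end set {} — state 5 not in

Answer: REJECT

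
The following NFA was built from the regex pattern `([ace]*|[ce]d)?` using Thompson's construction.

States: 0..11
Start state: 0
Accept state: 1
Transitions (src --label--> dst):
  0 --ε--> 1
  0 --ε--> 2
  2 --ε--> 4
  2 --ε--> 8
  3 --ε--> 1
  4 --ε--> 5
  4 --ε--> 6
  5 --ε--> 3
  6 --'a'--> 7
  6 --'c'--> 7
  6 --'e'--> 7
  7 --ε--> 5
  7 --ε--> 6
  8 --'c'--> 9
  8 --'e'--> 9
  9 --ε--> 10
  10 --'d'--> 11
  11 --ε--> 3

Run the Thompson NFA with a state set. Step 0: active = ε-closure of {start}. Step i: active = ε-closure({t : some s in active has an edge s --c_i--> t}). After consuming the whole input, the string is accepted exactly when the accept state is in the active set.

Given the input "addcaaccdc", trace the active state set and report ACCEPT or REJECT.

Answer: REJECT

Derivation:
S₀ = ε-closure({0}) = {0,1,2,3,4,5,6,8}
'a' @ 1: {1,3,5,6,7}  [accepting]
'd' @ 2: {}  — state set empty
rest 'dcaaccdc' ignored (set empty)
after full input: {}  (accept=1 not in)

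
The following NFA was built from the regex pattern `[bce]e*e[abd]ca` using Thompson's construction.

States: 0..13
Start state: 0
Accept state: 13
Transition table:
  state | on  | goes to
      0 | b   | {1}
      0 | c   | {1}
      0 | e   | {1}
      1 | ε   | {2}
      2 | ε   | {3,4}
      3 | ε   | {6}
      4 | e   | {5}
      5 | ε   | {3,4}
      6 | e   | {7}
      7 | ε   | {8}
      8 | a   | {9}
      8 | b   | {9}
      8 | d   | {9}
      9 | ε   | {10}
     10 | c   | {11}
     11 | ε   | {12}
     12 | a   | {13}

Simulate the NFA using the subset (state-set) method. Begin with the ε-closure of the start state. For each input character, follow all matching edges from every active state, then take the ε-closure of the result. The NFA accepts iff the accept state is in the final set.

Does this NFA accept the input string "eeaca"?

Answer: ACCEPT

Steps:
start: ε-closure({0}) = {0}
'e' @ 1: {1,2,3,4,6}
'e' @ 2: {3,4,5,6,7,8}
'a' @ 3: {9,10}
'c' @ 4: {11,12}
'a' @ 5: {13}  (accept∈set)
final: {13}; accept 13 in set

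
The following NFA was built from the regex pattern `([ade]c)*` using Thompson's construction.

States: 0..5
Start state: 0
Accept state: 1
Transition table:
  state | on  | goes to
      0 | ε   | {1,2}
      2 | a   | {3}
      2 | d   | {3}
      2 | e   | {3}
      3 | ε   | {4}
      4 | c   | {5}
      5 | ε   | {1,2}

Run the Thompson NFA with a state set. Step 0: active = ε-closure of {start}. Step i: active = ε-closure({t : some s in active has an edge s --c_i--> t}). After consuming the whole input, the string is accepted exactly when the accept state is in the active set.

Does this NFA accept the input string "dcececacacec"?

Answer: ACCEPT

Derivation:
S₀ = ε-closure({0}) = {0,1,2}
'd' @ 1: {3,4}
'c' @ 2: {1,2,5}  ✓accept
'e' @ 3: {3,4}
'c' @ 4: {1,2,5}  ✓accept
'e' @ 5: {3,4}
'c' @ 6: {1,2,5}  ✓accept
'a' @ 7: {3,4}
'c' @ 8: {1,2,5}  ✓accept
'a' @ 9: {3,4}
'c' @ 10: {1,2,5}  ✓accept
'e' @ 11: {3,4}
'c' @ 12: {1,2,5}  ✓accept
after full input: {1,2,5}  (accept=1 in)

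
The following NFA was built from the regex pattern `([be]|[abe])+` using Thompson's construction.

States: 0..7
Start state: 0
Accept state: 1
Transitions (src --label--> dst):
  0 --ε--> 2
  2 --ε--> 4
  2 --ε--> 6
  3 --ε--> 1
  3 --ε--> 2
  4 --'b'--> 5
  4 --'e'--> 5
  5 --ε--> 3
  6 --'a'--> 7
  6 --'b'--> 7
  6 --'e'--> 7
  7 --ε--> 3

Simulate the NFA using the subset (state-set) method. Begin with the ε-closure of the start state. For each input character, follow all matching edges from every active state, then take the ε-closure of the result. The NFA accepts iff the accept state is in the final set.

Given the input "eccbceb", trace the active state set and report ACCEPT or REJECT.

Answer: REJECT

Trace:
initial (ε-close {0}): {0,2,4,6}
'e' @ 1: {1,2,3,4,5,6,7}  [accepting]
'c' @ 2: {}  — state set empty
rest 'cbceb' ignored (set empty)
end set {} — state 1 not in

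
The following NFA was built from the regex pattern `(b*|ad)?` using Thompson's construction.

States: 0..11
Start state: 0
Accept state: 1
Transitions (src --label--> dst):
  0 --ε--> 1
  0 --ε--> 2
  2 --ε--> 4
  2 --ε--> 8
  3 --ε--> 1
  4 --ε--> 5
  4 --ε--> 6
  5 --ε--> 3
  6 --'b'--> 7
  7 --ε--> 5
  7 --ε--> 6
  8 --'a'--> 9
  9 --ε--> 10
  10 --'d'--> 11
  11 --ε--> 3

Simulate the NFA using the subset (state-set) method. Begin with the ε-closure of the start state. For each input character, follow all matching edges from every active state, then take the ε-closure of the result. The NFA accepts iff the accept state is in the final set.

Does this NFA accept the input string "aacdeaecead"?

S₀ = ε-closure({0}) = {0,1,2,3,4,5,6,8}
'a' @ 1: {9,10}
'a' @ 2: {}  — state set empty
rest 'cdeaecead' ignored (set empty)
final: {}; accept 1 not in set

Answer: REJECT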